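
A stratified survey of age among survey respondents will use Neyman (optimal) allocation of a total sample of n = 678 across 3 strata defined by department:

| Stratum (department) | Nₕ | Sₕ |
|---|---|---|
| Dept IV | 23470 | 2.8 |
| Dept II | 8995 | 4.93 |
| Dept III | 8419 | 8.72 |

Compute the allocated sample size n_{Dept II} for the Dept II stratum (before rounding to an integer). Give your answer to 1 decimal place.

163.9

Neyman allocation: nₕ = n·NₕSₕ / Σⱼ NⱼSⱼ.
Σ NⱼSⱼ = 23470·2.8 + 8995·4.93 + 8419·8.72 = 183475.03.
n_{Dept II} = 678·8995·4.93 / 183475.03 = 163.9.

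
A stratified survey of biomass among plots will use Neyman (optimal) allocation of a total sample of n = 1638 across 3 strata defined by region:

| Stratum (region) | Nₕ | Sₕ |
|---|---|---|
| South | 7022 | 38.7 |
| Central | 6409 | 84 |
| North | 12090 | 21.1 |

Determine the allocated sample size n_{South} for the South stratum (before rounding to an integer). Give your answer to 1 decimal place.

417.9

Neyman allocation: nₕ = n·NₕSₕ / Σⱼ NⱼSⱼ.
Σ NⱼSⱼ = 7022·38.7 + 6409·84 + 12090·21.1 = 1.0652064 × 10^6.
n_{South} = 1638·7022·38.7 / (1.0652064 × 10^6) = 417.9.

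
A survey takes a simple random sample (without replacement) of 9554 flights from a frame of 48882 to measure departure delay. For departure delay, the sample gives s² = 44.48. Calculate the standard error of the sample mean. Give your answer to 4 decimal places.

0.0612

Under SRS without replacement, Var(ȳ) = (1 − f)·s²/n with f = n/N = 9554/48882 = 0.19545027.
Var(ȳ) = (1 − 0.19545027)·44.48/9554 = 0.80454973·0.0046556416 = 0.0037456952.
SE(ȳ) = √(0.0037456952) = 0.0612.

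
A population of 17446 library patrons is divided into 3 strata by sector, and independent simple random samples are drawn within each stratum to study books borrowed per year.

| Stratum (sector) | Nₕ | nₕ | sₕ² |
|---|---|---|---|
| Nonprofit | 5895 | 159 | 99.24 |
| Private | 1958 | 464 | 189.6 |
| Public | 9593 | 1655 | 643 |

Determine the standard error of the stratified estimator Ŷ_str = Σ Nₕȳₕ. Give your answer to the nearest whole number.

Var(Ŷ_str) = Σₕ Nₕ²(1 − fₕ)sₕ²/nₕ.
Nonprofit: 5895²·(1 − 159/5895)·99.24/159 = 2.1104865 × 10^7.
Private: 1958²·(1 − 464/1958)·189.6/464 = 1.1953185 × 10^6.
Public: 9593²·(1 − 1655/9593)·643/1655 = 2.9585473 × 10^7.
Sum = 5.1885657 × 10^7.
SE = √(5.1885657 × 10^7) = 7203.

7203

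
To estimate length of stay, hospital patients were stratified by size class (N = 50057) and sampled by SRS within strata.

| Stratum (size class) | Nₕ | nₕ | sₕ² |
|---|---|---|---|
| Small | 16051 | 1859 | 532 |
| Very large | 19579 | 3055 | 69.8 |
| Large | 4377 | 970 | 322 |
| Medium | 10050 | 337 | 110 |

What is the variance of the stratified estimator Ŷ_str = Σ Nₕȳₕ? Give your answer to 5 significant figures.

Var(Ŷ_str) = Σₕ Nₕ²(1 − fₕ)sₕ²/nₕ.
Small: 16051²·(1 − 1859/16051)·532/1859 = 6.5189543 × 10^7.
Very large: 19579²·(1 − 3055/19579)·69.8/3055 = 7.3917948 × 10^6.
Large: 4377²·(1 − 970/4377)·322/970 = 4.9503148 × 10^6.
Medium: 10050²·(1 − 337/10050)·110/337 = 3.1862675 × 10^7.
Sum = 1.0939433 × 10^8.

1.0939 × 10^8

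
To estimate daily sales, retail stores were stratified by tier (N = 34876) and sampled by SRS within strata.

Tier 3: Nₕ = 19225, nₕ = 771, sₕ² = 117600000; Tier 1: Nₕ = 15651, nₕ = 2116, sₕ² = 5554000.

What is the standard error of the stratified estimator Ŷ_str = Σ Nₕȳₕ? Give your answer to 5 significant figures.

Var(Ŷ_str) = Σₕ Nₕ²(1 − fₕ)sₕ²/nₕ.
Tier 3: 19225²·(1 − 771/19225)·117600000/771 = 5.4114021 × 10^13.
Tier 1: 15651²·(1 − 2116/15651)·5554000/2116 = 5.5602019 × 10^11.
Sum = 5.4670041 × 10^13.
SE = √(5.4670041 × 10^13) = 7.3939 × 10^6.

7.3939 × 10^6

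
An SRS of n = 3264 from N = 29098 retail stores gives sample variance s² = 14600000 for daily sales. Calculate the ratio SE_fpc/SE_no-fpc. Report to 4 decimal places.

f = n/N = 3264/29098 = 0.11217266.
SE_no-fpc = √(s²/n) = 66.880784; SE_fpc = √((1−f)s²/n) = 63.018144.
Ratio = √(1−f) = 0.94224590.

0.9422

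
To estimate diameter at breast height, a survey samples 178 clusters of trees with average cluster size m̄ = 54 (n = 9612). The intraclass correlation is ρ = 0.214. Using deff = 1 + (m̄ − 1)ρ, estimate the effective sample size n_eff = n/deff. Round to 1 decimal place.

778.8

deff = 1 + (54 − 1)·0.214 = 1 + 11.342 = 12.342.
n_eff = 9612 / 12.342 = 778.8.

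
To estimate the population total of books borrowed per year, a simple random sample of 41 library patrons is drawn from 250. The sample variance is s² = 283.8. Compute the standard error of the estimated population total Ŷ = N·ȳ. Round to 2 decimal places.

601.39

Var(Ŷ) = N²·Var(ȳ) = N²·(1 − n/N)·s²/n.
f = 41/250 = 0.16400000; Var(ȳ) = 0.83600000·283.8/41 = 5.7867512.
Var(Ŷ) = 250² · 5.7867512 = 361671.95.
SE(Ŷ) = √(361671.95) = 601.39.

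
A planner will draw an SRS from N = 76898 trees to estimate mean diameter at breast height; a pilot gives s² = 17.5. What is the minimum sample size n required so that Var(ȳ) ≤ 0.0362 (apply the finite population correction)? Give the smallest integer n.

481

Without fpc, n₀ = s²/D = 17.5/0.0362 = 483.4254.
With fpc, (1 − n/N)·s²/n ≤ D requires n ≥ n₀/(1 + n₀/N) = 483.4254/(1 + 483.4254/76898) = 480.4053.
Rounding up, n = 481.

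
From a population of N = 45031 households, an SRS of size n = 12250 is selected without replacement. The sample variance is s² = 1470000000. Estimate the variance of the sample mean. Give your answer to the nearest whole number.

87356

Under SRS without replacement, Var(ȳ) = (1 − f)·s²/n with f = n/N = 12250/45031 = 0.27203482.
Var(ȳ) = (1 − 0.27203482)·1470000000/12250 = 0.72796518·120000 = 87355.822.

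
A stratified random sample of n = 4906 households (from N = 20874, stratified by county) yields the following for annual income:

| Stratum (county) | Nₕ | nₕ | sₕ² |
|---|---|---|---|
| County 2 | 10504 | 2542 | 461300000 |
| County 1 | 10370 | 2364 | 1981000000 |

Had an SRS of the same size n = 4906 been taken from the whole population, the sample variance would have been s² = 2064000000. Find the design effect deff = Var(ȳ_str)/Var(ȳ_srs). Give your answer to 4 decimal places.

0.6044

Var(ȳ_str) = Σ Wₕ²(1−fₕ)sₕ²/nₕ with Wₕ = Nₕ/20874:
  County 2: (10504/20874)²·(1−2542/10504)·461300000/2542 = 34831.601
  County 1: (10370/20874)²·(1−2364/10370)·1981000000/2364 = 159668.77
  → Var(ȳ_str) = 194500.37.
Var(ȳ_srs) = (1 − 4906/20874)·2064000000/4906 = 321830.35.
deff = 194500.37 / 321830.35 = 0.6044.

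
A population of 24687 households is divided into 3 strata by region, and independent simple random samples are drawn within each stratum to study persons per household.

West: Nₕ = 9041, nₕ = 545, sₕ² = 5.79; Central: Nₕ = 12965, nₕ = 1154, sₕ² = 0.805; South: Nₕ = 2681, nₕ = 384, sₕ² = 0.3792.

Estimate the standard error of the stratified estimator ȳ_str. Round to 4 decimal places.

Var(ȳ_str) = Σₕ Wₕ²(1 − fₕ)sₕ²/nₕ with Wₕ = Nₕ/N, N = 24687.
West: Wₕ = 0.36622514; term = 0.36622514²·(1 − 0.06028094)·5.79/545 = 0.0013389871.
Central: Wₕ = 0.52517519; term = 0.52517519²·(1 − 0.08900887)·0.805/1154 = 1.7527203 × 10^-4.
South: Wₕ = 0.10859967; term = 0.10859967²·(1 − 0.14323014)·0.3792/384 = 9.9783396 × 10^-6.
Sum = 0.0015242375.
SE = √(0.0015242375) = 0.0390.

0.0390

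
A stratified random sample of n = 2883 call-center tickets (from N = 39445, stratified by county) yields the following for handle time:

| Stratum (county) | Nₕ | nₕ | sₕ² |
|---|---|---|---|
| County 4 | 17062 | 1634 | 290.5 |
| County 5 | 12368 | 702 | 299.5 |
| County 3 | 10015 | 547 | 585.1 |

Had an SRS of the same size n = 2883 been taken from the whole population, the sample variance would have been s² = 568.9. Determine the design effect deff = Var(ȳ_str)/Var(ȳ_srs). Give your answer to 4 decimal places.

Var(ȳ_str) = Σ Wₕ²(1−fₕ)sₕ²/nₕ with Wₕ = Nₕ/39445:
  County 4: (17062/39445)²·(1−1634/17062)·290.5/1634 = 0.030078054
  County 5: (12368/39445)²·(1−702/12368)·299.5/702 = 0.039563731
  County 3: (10015/39445)²·(1−547/10015)·585.1/547 = 0.06518806
  → Var(ȳ_str) = 0.13482985.
Var(ȳ_srs) = (1 − 2883/39445)·568.9/2883 = 0.18290656.
deff = 0.13482985 / 0.18290656 = 0.7372.

0.7372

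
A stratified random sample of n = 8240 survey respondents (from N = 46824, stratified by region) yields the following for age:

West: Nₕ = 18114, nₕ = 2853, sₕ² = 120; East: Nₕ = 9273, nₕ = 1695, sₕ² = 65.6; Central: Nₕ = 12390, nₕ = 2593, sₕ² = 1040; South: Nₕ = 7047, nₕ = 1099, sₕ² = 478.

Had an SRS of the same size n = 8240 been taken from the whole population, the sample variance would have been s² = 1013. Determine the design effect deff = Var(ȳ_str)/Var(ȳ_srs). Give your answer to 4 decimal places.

0.3659

Var(ȳ_str) = Σ Wₕ²(1−fₕ)sₕ²/nₕ with Wₕ = Nₕ/46824:
  West: (18114/46824)²·(1−2853/18114)·120/2853 = 0.005303222
  East: (9273/46824)²·(1−1695/9273)·65.6/1695 = 0.0012404292
  Central: (12390/46824)²·(1−2593/12390)·1040/2593 = 0.02220538
  South: (7047/46824)²·(1−1099/7047)·478/1099 = 0.0083151179
  → Var(ȳ_str) = 0.037064149.
Var(ȳ_srs) = (1 − 8240/46824)·1013/8240 = 0.10130269.
deff = 0.037064149 / 0.10130269 = 0.3659.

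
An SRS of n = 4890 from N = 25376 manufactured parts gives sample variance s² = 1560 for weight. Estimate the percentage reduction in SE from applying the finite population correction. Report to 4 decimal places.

f = n/N = 4890/25376 = 0.19270177.
SE_no-fpc = √(s²/n) = 0.56481714; SE_fpc = √((1−f)s²/n) = 0.50748694.
Ratio = √(1−f) = 0.89849777. Reduction = 100·(1 − 0.89849777) = 10.1502%.

10.1502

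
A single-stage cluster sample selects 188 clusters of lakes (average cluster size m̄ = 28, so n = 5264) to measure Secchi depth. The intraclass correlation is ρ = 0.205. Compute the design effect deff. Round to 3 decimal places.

6.535

deff = 1 + (28 − 1)·0.205 = 1 + 5.535 = 6.535.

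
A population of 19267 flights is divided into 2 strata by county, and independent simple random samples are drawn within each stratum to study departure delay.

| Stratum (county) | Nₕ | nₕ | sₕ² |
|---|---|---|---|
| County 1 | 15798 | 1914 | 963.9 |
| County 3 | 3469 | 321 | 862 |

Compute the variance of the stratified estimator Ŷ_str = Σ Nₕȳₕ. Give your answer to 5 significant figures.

1.3979 × 10^8

Var(Ŷ_str) = Σₕ Nₕ²(1 − fₕ)sₕ²/nₕ.
County 1: 15798²·(1 − 1914/15798)·963.9/1914 = 1.1046044 × 10^8.
County 3: 3469²·(1 − 321/3469)·862/321 = 2.9325219 × 10^7.
Sum = 1.3978566 × 10^8.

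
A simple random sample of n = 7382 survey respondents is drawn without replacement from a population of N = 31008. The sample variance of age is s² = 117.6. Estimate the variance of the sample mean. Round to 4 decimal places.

Under SRS without replacement, Var(ȳ) = (1 − f)·s²/n with f = n/N = 7382/31008 = 0.23806760.
Var(ȳ) = (1 − 0.23806760)·117.6/7382 = 0.76193240·0.015930642 = 0.012138072.

0.0121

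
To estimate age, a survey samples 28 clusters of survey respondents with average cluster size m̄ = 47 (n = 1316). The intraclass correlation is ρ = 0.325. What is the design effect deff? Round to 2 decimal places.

deff = 1 + (47 − 1)·0.325 = 1 + 14.95 = 15.95.

15.95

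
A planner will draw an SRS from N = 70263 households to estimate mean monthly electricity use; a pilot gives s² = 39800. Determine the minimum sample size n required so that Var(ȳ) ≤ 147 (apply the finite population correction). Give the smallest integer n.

Without fpc, n₀ = s²/D = 39800/147 = 270.7483.
With fpc, (1 − n/N)·s²/n ≤ D requires n ≥ n₀/(1 + n₀/N) = 270.7483/(1 + 270.7483/70263) = 269.7090.
Rounding up, n = 270.

270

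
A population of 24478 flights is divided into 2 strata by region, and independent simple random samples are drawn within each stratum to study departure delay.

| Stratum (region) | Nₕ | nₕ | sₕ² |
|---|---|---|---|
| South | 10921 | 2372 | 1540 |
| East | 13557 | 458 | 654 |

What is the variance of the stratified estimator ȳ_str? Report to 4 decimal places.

0.5244

Var(ȳ_str) = Σₕ Wₕ²(1 − fₕ)sₕ²/nₕ with Wₕ = Nₕ/N, N = 24478.
South: Wₕ = 0.44615573; term = 0.44615573²·(1 − 0.21719623)·1540/2372 = 0.10116538.
East: Wₕ = 0.55384427; term = 0.55384427²·(1 − 0.03378329)·654/458 = 0.42321607.
Sum = 0.52438145.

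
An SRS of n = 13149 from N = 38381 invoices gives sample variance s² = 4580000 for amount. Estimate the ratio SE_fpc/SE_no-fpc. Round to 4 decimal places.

0.8108

f = n/N = 13149/38381 = 0.34259139.
SE_no-fpc = √(s²/n) = 18.663211; SE_fpc = √((1−f)s²/n) = 15.13227.
Ratio = √(1−f) = 0.81080738.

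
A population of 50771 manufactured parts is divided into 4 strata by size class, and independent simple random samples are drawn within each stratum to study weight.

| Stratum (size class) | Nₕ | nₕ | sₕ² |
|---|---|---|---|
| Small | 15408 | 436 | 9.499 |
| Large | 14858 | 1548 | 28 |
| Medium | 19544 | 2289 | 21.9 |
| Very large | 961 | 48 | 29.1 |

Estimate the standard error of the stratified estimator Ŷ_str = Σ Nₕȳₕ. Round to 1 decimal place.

Var(Ŷ_str) = Σₕ Nₕ²(1 − fₕ)sₕ²/nₕ.
Small: 15408²·(1 − 436/15408)·9.499/436 = 5.0259422 × 10^6.
Large: 14858²·(1 − 1548/14858)·28/1548 = 3.5770539 × 10^6.
Medium: 19544²·(1 − 2289/19544)·21.9/2289 = 3.2264634 × 10^6.
Very large: 961²·(1 − 48/961)·29.1/48 = 531919.51.
Sum = 1.2361379 × 10^7.
SE = √(1.2361379 × 10^7) = 3515.9.

3515.9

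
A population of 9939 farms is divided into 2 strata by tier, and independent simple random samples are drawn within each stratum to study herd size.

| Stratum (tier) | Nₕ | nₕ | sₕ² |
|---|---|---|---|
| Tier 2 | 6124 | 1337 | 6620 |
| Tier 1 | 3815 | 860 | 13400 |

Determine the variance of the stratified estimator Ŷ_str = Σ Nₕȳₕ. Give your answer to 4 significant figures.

Var(Ŷ_str) = Σₕ Nₕ²(1 − fₕ)sₕ²/nₕ.
Tier 2: 6124²·(1 − 1337/6124)·6620/1337 = 1.4515272 × 10^8.
Tier 1: 3815²·(1 − 860/3815)·13400/860 = 1.7565413 × 10^8.
Sum = 3.2080685 × 10^8.

3.208 × 10^8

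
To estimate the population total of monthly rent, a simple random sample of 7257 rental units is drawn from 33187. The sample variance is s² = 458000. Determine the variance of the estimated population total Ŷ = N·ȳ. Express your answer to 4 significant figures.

5.431 × 10^10

Var(Ŷ) = N²·Var(ȳ) = N²·(1 − n/N)·s²/n.
f = 7257/33187 = 0.21866996; Var(ȳ) = 0.78133004·458000/7257 = 49.310894.
Var(Ŷ) = 33187² · 49.310894 = 5.4309883 × 10^10.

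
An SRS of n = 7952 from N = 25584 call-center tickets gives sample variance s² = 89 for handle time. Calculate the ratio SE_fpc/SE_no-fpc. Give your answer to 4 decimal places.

0.8302

f = n/N = 7952/25584 = 0.31081926.
SE_no-fpc = √(s²/n) = 0.10579297; SE_fpc = √((1−f)s²/n) = 0.087826057.
Ratio = √(1−f) = 0.83016910.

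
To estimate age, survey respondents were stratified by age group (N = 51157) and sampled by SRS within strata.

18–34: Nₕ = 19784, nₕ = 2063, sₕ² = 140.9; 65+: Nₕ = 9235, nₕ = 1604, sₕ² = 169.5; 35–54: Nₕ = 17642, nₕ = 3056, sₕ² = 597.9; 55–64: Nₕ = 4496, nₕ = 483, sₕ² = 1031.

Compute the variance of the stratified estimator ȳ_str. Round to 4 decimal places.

0.0459

Var(ȳ_str) = Σₕ Wₕ²(1 − fₕ)sₕ²/nₕ with Wₕ = Nₕ/N, N = 51157.
18–34: Wₕ = 0.38673104; term = 0.38673104²·(1 − 0.10427618)·140.9/2063 = 0.009149639.
65+: Wₕ = 0.18052270; term = 0.18052270²·(1 − 0.17368706)·169.5/1604 = 0.0028455981.
35–54: Wₕ = 0.34485994; term = 0.34485994²·(1 − 0.17322299)·597.9/3056 = 0.01923752.
55–64: Wₕ = 0.08788631; term = 0.08788631²·(1 − 0.10742883)·1031/483 = 0.01471624.
Sum = 0.045948997.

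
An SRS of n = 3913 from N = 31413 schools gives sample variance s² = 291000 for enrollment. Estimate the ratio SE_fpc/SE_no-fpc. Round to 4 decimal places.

f = n/N = 3913/31413 = 0.12456626.
SE_no-fpc = √(s²/n) = 8.6236589; SE_fpc = √((1−f)s²/n) = 8.0686933.
Ratio = √(1−f) = 0.93564616.

0.9356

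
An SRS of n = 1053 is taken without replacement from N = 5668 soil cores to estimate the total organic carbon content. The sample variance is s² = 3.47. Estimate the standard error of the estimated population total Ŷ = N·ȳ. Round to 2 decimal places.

Var(Ŷ) = N²·Var(ȳ) = N²·(1 − n/N)·s²/n.
f = 1053/5668 = 0.18577982; Var(ȳ) = 0.81422018·3.47/1053 = 0.0026831377.
Var(Ŷ) = 5668² · 0.0026831377 = 86199.083.
SE(Ŷ) = √(86199.083) = 293.60.

293.60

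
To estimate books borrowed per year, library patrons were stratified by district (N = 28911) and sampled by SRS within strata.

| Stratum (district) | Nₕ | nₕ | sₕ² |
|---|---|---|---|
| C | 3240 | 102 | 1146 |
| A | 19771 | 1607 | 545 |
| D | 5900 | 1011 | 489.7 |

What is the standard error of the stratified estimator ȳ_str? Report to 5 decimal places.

0.54689

Var(ȳ_str) = Σₕ Wₕ²(1 − fₕ)sₕ²/nₕ with Wₕ = Nₕ/N, N = 28911.
C: Wₕ = 0.11206807; term = 0.11206807²·(1 − 0.03148148)·1146/102 = 0.13666464.
A: Wₕ = 0.68385736; term = 0.68385736²·(1 − 0.08128066)·545/1607 = 0.14571173.
D: Wₕ = 0.20407457; term = 0.20407457²·(1 − 0.17135593)·489.7/1011 = 0.016715708.
Sum = 0.29909208.
SE = √(0.29909208) = 0.54689.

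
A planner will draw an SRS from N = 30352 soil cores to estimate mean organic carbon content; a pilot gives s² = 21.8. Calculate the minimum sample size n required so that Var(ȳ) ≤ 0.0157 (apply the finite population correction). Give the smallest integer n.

Without fpc, n₀ = s²/D = 21.8/0.0157 = 1388.5350.
With fpc, (1 − n/N)·s²/n ≤ D requires n ≥ n₀/(1 + n₀/N) = 1388.5350/(1 + 1388.5350/30352) = 1327.7916.
Rounding up, n = 1328.

1328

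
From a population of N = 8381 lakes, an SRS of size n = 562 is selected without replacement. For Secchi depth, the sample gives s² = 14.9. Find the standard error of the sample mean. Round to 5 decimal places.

0.15727

Under SRS without replacement, Var(ȳ) = (1 − f)·s²/n with f = n/N = 562/8381 = 0.06705644.
Var(ȳ) = (1 − 0.06705644)·14.9/562 = 0.93294356·0.026512456 = 0.024734625.
SE(ȳ) = √(0.024734625) = 0.15727.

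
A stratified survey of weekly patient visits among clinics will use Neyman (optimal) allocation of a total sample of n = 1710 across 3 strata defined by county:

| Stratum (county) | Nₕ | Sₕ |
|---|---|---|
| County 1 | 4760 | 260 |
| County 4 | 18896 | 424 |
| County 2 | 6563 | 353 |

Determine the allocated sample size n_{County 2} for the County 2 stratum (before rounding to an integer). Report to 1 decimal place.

Neyman allocation: nₕ = n·NₕSₕ / Σⱼ NⱼSⱼ.
Σ NⱼSⱼ = 4760·260 + 18896·424 + 6563·353 = 1.1566243 × 10^7.
n_{County 2} = 1710·6563·353 / (1.1566243 × 10^7) = 342.5.

342.5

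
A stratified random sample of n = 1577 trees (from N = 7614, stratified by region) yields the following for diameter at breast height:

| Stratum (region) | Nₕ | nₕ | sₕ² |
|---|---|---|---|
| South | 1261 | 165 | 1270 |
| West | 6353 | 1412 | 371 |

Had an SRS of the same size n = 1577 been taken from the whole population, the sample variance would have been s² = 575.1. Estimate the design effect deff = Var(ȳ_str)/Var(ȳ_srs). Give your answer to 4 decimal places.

Var(ȳ_str) = Σ Wₕ²(1−fₕ)sₕ²/nₕ with Wₕ = Nₕ/7614:
  South: (1261/7614)²·(1−165/1261)·1270/165 = 0.18349307
  West: (6353/7614)²·(1−1412/6353)·371/1412 = 0.14226798
  → Var(ȳ_str) = 0.32576105.
Var(ȳ_srs) = (1 − 1577/7614)·575.1/1577 = 0.28914786.
deff = 0.32576105 / 0.28914786 = 1.1266.

1.1266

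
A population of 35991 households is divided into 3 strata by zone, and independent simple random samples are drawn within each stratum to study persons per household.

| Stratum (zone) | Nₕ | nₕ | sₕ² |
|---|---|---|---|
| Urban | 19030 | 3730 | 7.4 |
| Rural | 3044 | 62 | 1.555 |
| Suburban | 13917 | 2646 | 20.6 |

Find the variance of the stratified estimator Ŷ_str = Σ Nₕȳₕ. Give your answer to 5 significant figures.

2.0265 × 10^6

Var(Ŷ_str) = Σₕ Nₕ²(1 − fₕ)sₕ²/nₕ.
Urban: 19030²·(1 − 3730/19030)·7.4/3730 = 577634.48.
Rural: 3044²·(1 − 62/3044)·1.555/62 = 227662.23.
Suburban: 13917²·(1 − 2646/13917)·20.6/2646 = 1.2211962 × 10^6.
Sum = 2.0264929 × 10^6.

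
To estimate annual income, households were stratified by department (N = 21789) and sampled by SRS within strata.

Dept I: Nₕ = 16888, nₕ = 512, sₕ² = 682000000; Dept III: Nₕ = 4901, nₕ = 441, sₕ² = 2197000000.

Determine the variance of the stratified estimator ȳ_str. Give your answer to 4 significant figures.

Var(ȳ_str) = Σₕ Wₕ²(1 − fₕ)sₕ²/nₕ with Wₕ = Nₕ/N, N = 21789.
Dept I: Wₕ = 0.77506999; term = 0.77506999²·(1 − 0.03031739)·682000000/512 = 775935.94.
Dept III: Wₕ = 0.22493001; term = 0.22493001²·(1 − 0.08998164)·2197000000/441 = 229369.9.
Sum = 1.0053058 × 10^6.

1.005 × 10^6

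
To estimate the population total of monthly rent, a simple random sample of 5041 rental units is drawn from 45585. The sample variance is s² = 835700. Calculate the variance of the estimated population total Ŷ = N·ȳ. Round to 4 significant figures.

Var(Ŷ) = N²·Var(ȳ) = N²·(1 − n/N)·s²/n.
f = 5041/45585 = 0.11058462; Var(ȳ) = 0.88941538·835700/5041 = 147.44781.
Var(Ŷ) = 45585² · 147.44781 = 3.063954 × 10^11.

3.064 × 10^11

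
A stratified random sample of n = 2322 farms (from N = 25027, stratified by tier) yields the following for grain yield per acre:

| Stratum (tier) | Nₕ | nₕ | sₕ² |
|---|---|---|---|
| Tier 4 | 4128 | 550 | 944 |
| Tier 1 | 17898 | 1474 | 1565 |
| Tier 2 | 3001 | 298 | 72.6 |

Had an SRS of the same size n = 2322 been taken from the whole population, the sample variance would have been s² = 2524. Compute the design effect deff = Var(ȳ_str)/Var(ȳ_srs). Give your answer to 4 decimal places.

0.5495

Var(ȳ_str) = Σ Wₕ²(1−fₕ)sₕ²/nₕ with Wₕ = Nₕ/25027:
  Tier 4: (4128/25027)²·(1−550/4128)·944/550 = 0.040473591
  Tier 1: (17898/25027)²·(1−1474/17898)·1565/1474 = 0.49829062
  Tier 2: (3001/25027)²·(1−298/3001)·72.6/298 = 0.0031551122
  → Var(ȳ_str) = 0.54191932.
Var(ȳ_srs) = (1 − 2322/25027)·2524/2322 = 0.98614289.
deff = 0.54191932 / 0.98614289 = 0.5495.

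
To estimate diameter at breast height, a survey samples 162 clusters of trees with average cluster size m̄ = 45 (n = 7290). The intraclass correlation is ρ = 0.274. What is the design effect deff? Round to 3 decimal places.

deff = 1 + (45 − 1)·0.274 = 1 + 12.056 = 13.056.

13.056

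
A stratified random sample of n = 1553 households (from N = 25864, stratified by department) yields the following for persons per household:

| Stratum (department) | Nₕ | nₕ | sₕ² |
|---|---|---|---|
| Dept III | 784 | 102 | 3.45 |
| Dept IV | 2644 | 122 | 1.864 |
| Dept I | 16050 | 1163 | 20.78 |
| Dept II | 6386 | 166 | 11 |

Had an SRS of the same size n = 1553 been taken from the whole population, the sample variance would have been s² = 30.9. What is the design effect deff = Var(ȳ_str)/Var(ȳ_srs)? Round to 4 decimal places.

0.5612

Var(ȳ_str) = Σ Wₕ²(1−fₕ)sₕ²/nₕ with Wₕ = Nₕ/25864:
  Dept III: (784/25864)²·(1−102/784)·3.45/102 = 2.70351 × 10^-5
  Dept IV: (2644/25864)²·(1−122/2644)·1.864/122 = 1.5230046 × 10^-4
  Dept I: (16050/25864)²·(1−1163/16050)·20.78/1163 = 0.0063819981
  Dept II: (6386/25864)²·(1−166/6386)·11/166 = 0.003934708
  → Var(ȳ_str) = 0.010496042.
Var(ȳ_srs) = (1 − 1553/25864)·30.9/1553 = 0.018702263.
deff = 0.010496042 / 0.018702263 = 0.5612.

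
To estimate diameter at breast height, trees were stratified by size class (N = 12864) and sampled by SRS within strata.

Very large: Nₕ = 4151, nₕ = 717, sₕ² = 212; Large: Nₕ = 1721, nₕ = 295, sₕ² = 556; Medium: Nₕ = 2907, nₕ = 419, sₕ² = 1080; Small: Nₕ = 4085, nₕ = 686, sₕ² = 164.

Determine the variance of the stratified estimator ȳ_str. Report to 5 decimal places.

0.18614

Var(ȳ_str) = Σₕ Wₕ²(1 − fₕ)sₕ²/nₕ with Wₕ = Nₕ/N, N = 12864.
Very large: Wₕ = 0.32268346; term = 0.32268346²·(1 − 0.17272946)·212/717 = 0.025469339.
Large: Wₕ = 0.13378420; term = 0.13378420²·(1 − 0.17141197)·556/295 = 0.027951242.
Medium: Wₕ = 0.22597948; term = 0.22597948²·(1 − 0.14413485)·1080/419 = 0.11265568.
Small: Wₕ = 0.31755286; term = 0.31755286²·(1 − 0.16793146)·164/686 = 0.020059075.
Sum = 0.18613534.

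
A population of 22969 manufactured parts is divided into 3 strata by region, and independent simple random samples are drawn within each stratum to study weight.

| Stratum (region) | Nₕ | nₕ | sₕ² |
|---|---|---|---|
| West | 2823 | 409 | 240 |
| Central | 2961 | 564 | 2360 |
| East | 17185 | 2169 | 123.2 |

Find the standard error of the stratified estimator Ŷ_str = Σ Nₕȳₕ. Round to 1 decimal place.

6953.8

Var(Ŷ_str) = Σₕ Nₕ²(1 − fₕ)sₕ²/nₕ.
West: 2823²·(1 − 409/2823)·240/409 = 3.9988589 × 10^6.
Central: 2961²·(1 − 564/2961)·2360/564 = 2.969883 × 10^7.
East: 17185²·(1 − 2169/17185)·123.2/2169 = 1.4657333 × 10^7.
Sum = 4.8355022 × 10^7.
SE = √(4.8355022 × 10^7) = 6953.8.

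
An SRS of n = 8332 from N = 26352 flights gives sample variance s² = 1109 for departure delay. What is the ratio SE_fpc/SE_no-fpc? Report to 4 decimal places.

0.8269

f = n/N = 8332/26352 = 0.31618094.
SE_no-fpc = √(s²/n) = 0.3648305; SE_fpc = √((1−f)s²/n) = 0.30169058.
Ratio = √(1−f) = 0.82693353.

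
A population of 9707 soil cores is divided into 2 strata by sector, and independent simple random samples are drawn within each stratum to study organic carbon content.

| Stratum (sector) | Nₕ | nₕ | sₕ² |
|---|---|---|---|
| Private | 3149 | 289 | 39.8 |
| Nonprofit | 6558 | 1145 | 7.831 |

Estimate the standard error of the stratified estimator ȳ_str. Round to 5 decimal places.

Var(ȳ_str) = Σₕ Wₕ²(1 − fₕ)sₕ²/nₕ with Wₕ = Nₕ/N, N = 9707.
Private: Wₕ = 0.32440507; term = 0.32440507²·(1 − 0.09177517)·39.8/289 = 0.013162969.
Nonprofit: Wₕ = 0.67559493; term = 0.67559493²·(1 − 0.17459591)·7.831/1145 = 0.0025766244.
Sum = 0.015739593.
SE = √(0.015739593) = 0.12546.

0.12546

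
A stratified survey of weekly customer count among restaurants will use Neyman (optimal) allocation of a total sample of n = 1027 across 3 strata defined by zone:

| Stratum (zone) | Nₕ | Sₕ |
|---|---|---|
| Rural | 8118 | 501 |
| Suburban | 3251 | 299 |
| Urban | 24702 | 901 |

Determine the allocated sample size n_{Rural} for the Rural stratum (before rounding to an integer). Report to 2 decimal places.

153.03

Neyman allocation: nₕ = n·NₕSₕ / Σⱼ NⱼSⱼ.
Σ NⱼSⱼ = 8118·501 + 3251·299 + 24702·901 = 2.7295669 × 10^7.
n_{Rural} = 1027·8118·501 / (2.7295669 × 10^7) = 153.03.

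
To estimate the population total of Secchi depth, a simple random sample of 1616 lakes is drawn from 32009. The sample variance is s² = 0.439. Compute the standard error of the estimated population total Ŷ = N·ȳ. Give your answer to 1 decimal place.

Var(Ŷ) = N²·Var(ȳ) = N²·(1 − n/N)·s²/n.
f = 1616/32009 = 0.05048580; Var(ȳ) = 0.94951420·0.439/1616 = 2.5794352 × 10^-4.
Var(Ŷ) = 32009² · (2.5794352 × 10^-4) = 264282.76.
SE(Ŷ) = √(264282.76) = 514.1.

514.1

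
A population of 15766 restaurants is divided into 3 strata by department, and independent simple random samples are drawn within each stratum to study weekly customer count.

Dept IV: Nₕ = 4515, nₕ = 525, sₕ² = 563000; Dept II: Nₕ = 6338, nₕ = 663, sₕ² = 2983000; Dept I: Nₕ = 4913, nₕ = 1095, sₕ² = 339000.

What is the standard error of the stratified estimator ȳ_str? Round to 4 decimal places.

27.4251

Var(ȳ_str) = Σₕ Wₕ²(1 − fₕ)sₕ²/nₕ with Wₕ = Nₕ/N, N = 15766.
Dept IV: Wₕ = 0.28637575; term = 0.28637575²·(1 − 0.11627907)·563000/525 = 77.720699.
Dept II: Wₕ = 0.40200431; term = 0.40200431²·(1 − 0.10460713)·2983000/663 = 651.05066.
Dept I: Wₕ = 0.31161994; term = 0.31161994²·(1 − 0.22287808)·339000/1095 = 23.362818.
Sum = 752.13418.
SE = √(752.13418) = 27.4251.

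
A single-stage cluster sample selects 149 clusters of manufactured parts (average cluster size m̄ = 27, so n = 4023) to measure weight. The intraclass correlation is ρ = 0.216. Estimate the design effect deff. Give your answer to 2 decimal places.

deff = 1 + (27 − 1)·0.216 = 1 + 5.616 = 6.616.

6.62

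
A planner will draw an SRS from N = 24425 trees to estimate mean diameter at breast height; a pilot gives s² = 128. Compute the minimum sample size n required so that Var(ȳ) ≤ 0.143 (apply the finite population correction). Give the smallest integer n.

Without fpc, n₀ = s²/D = 128/0.143 = 895.1049.
With fpc, (1 − n/N)·s²/n ≤ D requires n ≥ n₀/(1 + n₀/N) = 895.1049/(1 + 895.1049/24425) = 863.4616.
Rounding up, n = 864.

864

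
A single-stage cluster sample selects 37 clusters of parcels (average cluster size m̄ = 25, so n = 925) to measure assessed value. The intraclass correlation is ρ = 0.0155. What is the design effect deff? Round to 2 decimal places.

deff = 1 + (25 − 1)·0.0155 = 1 + 0.372 = 1.372.

1.37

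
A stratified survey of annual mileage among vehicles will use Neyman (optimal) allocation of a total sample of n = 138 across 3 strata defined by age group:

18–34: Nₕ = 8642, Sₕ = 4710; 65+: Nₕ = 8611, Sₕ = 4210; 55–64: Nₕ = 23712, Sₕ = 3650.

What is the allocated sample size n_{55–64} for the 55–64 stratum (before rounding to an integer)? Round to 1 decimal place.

Neyman allocation: nₕ = n·NₕSₕ / Σⱼ NⱼSⱼ.
Σ NⱼSⱼ = 8642·4710 + 8611·4210 + 23712·3650 = 1.6350493 × 10^8.
n_{55–64} = 138·23712·3650 / (1.6350493 × 10^8) = 73.0.

73.0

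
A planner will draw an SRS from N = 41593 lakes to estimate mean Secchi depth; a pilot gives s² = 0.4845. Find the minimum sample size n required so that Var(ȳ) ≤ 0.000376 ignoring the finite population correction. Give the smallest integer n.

1289

Without fpc, n₀ = s²/D = 0.4845/0.000376 = 1288.5638.
Rounding up, n = 1289.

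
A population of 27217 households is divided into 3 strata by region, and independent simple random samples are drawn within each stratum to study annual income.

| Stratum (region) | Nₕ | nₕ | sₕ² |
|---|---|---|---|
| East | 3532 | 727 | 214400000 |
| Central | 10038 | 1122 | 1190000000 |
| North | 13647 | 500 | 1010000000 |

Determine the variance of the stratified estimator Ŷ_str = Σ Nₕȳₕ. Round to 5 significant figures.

Var(Ŷ_str) = Σₕ Nₕ²(1 − fₕ)sₕ²/nₕ.
East: 3532²·(1 − 727/3532)·214400000/727 = 2.9217559 × 10^12.
Central: 10038²·(1 − 1122/10038)·1190000000/1122 = 9.4922978 × 10^13.
North: 13647²·(1 − 500/13647)·1010000000/500 = 3.6242256 × 10^14.
Sum = 4.6026729 × 10^14.

4.6027 × 10^14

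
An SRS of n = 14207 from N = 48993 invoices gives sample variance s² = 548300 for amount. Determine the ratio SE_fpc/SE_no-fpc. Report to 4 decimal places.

f = n/N = 14207/48993 = 0.28998020.
SE_no-fpc = √(s²/n) = 6.2123789; SE_fpc = √((1−f)s²/n) = 5.2347165.
Ratio = √(1−f) = 0.84262673.

0.8426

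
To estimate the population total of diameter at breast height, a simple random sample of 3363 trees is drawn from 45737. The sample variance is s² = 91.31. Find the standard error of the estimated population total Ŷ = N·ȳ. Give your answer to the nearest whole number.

Var(Ŷ) = N²·Var(ȳ) = N²·(1 − n/N)·s²/n.
f = 3363/45737 = 0.07352909; Var(ȳ) = 0.92647091·91.31/3363 = 0.025154939.
Var(Ŷ) = 45737² · 0.025154939 = 5.2620942 × 10^7.
SE(Ŷ) = √(5.2620942 × 10^7) = 7254.

7254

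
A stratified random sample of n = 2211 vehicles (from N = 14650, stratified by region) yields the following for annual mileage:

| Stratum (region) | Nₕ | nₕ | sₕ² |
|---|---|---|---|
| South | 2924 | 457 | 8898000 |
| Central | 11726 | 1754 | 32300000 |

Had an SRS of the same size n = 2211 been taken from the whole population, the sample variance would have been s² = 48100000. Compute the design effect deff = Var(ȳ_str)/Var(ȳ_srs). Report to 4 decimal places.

Var(ȳ_str) = Σ Wₕ²(1−fₕ)sₕ²/nₕ with Wₕ = Nₕ/14650:
  South: (2924/14650)²·(1−457/2924)·8898000/457 = 654.4063
  Central: (11726/14650)²·(1−1754/11726)·32300000/1754 = 10032.978
  → Var(ȳ_str) = 10687.384.
Var(ȳ_srs) = (1 − 2211/14650)·48100000/2211 = 18471.586.
deff = 10687.384 / 18471.586 = 0.5786.

0.5786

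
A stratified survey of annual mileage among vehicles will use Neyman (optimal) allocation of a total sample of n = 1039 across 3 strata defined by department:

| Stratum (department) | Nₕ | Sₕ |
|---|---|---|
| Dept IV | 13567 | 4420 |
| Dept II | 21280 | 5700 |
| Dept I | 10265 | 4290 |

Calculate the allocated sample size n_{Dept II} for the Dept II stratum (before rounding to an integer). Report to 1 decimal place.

559.4

Neyman allocation: nₕ = n·NₕSₕ / Σⱼ NⱼSⱼ.
Σ NⱼSⱼ = 13567·4420 + 21280·5700 + 10265·4290 = 2.2529899 × 10^8.
n_{Dept II} = 1039·21280·5700 / (2.2529899 × 10^8) = 559.4.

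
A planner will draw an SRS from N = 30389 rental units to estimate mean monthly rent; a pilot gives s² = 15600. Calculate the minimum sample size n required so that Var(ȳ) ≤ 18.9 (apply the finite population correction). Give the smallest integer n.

804

Without fpc, n₀ = s²/D = 15600/18.9 = 825.3968.
With fpc, (1 − n/N)·s²/n ≤ D requires n ≥ n₀/(1 + n₀/N) = 825.3968/(1 + 825.3968/30389) = 803.5710.
Rounding up, n = 804.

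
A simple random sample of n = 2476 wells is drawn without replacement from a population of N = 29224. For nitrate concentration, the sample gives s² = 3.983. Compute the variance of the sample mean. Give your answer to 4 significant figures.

Under SRS without replacement, Var(ȳ) = (1 − f)·s²/n with f = n/N = 2476/29224 = 0.08472488.
Var(ȳ) = (1 − 0.08472488)·3.983/2476 = 0.91527512·0.001608643 = 0.0014723509.

0.001472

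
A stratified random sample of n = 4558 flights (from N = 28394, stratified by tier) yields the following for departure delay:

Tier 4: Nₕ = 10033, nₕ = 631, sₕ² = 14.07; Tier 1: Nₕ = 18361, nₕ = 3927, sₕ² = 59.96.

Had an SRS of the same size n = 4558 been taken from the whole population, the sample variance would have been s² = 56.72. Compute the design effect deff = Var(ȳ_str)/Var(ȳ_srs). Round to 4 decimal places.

Var(ȳ_str) = Σ Wₕ²(1−fₕ)sₕ²/nₕ with Wₕ = Nₕ/28394:
  Tier 4: (10033/28394)²·(1−631/10033)·14.07/631 = 0.0026089313
  Tier 1: (18361/28394)²·(1−3927/18361)·59.96/3927 = 0.0050191549
  → Var(ȳ_str) = 0.0076280862.
Var(ȳ_srs) = (1 − 4558/28394)·56.72/4558 = 0.010446449.
deff = 0.0076280862 / 0.010446449 = 0.7302.

0.7302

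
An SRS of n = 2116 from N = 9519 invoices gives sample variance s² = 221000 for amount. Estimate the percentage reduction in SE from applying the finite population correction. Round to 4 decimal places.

11.8123

f = n/N = 2116/9519 = 0.22229226.
SE_no-fpc = √(s²/n) = 10.219704; SE_fpc = √((1−f)s²/n) = 9.0125257.
Ratio = √(1−f) = 0.88187740. Reduction = 100·(1 − 0.88187740) = 11.8123%.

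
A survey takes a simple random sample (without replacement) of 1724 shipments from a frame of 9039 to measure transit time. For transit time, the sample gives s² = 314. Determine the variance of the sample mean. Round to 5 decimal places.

0.14740

Under SRS without replacement, Var(ȳ) = (1 − f)·s²/n with f = n/N = 1724/9039 = 0.19072906.
Var(ȳ) = (1 − 0.19072906)·314/1724 = 0.80927094·0.18213457 = 0.14739621.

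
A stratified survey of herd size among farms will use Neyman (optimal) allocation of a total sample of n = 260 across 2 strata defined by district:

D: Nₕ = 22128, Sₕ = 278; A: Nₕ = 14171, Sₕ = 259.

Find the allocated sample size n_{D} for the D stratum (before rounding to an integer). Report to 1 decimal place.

162.8

Neyman allocation: nₕ = n·NₕSₕ / Σⱼ NⱼSⱼ.
Σ NⱼSⱼ = 22128·278 + 14171·259 = 9.821873 × 10^6.
n_{D} = 260·22128·278 / (9.821873 × 10^6) = 162.8.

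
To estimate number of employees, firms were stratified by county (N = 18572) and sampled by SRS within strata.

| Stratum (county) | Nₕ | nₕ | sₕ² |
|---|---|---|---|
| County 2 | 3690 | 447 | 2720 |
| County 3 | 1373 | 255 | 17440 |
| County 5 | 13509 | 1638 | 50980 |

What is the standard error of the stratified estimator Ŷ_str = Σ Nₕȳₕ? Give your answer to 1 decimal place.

71895.1

Var(Ŷ_str) = Σₕ Nₕ²(1 − fₕ)sₕ²/nₕ.
County 2: 3690²·(1 − 447/3690)·2720/447 = 7.2817321 × 10^7.
County 3: 1373²·(1 − 255/1373)·17440/255 = 1.0498292 × 10^8.
County 5: 13509²·(1 − 1638/13509)·50980/1638 = 4.9911019 × 10^9.
Sum = 5.1689021 × 10^9.
SE = √(5.1689021 × 10^9) = 71895.1.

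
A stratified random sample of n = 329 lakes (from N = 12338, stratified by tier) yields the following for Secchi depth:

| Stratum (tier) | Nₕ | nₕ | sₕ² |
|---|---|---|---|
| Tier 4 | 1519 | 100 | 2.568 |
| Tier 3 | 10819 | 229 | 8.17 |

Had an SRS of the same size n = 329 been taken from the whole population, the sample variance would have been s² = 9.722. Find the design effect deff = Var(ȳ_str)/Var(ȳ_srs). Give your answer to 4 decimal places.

Var(ȳ_str) = Σ Wₕ²(1−fₕ)sₕ²/nₕ with Wₕ = Nₕ/12338:
  Tier 4: (1519/12338)²·(1−100/1519)·2.568/100 = 3.6361824 × 10^-4
  Tier 3: (10819/12338)²·(1−229/10819)·8.17/229 = 0.026852215
  → Var(ȳ_str) = 0.027215833.
Var(ȳ_srs) = (1 − 329/12338)·9.722/329 = 0.02876218.
deff = 0.027215833 / 0.02876218 = 0.9462.

0.9462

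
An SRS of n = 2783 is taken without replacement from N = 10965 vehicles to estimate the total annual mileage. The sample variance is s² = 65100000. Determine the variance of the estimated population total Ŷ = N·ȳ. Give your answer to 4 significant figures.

2.099 × 10^12

Var(Ŷ) = N²·Var(ȳ) = N²·(1 − n/N)·s²/n.
f = 2783/10965 = 0.25380757; Var(ȳ) = 0.74619243·65100000/2783 = 17454.95.
Var(Ŷ) = 10965² · 17454.95 = 2.09863 × 10^12.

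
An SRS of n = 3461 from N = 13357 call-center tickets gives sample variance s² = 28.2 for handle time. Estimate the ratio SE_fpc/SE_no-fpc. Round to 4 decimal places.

0.8607

f = n/N = 3461/13357 = 0.25911507.
SE_no-fpc = √(s²/n) = 0.090265908; SE_fpc = √((1−f)s²/n) = 0.077696085.
Ratio = √(1−f) = 0.86074673.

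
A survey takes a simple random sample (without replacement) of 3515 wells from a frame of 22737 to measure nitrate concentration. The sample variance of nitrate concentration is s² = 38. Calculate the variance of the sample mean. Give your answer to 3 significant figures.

0.00914

Under SRS without replacement, Var(ȳ) = (1 − f)·s²/n with f = n/N = 3515/22737 = 0.15459383.
Var(ȳ) = (1 − 0.15459383)·38/3515 = 0.84540617·0.010810811 = 0.0091395261.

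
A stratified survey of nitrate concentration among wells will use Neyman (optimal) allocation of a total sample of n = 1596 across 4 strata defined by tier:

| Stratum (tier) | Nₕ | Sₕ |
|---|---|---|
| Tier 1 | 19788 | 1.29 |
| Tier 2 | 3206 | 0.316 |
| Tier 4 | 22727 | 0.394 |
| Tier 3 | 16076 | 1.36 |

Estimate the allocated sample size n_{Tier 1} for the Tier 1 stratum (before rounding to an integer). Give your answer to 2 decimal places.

Neyman allocation: nₕ = n·NₕSₕ / Σⱼ NⱼSⱼ.
Σ NⱼSⱼ = 19788·1.29 + 3206·0.316 + 22727·0.394 + 16076·1.36 = 57357.414.
n_{Tier 1} = 1596·19788·1.29 / 57357.414 = 710.29.

710.29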